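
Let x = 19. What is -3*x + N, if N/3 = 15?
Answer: -12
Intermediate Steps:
N = 45 (N = 3*15 = 45)
-3*x + N = -3*19 + 45 = -57 + 45 = -12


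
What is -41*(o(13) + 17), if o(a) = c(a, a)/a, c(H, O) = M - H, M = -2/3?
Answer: -25502/39 ≈ -653.90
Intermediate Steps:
M = -⅔ (M = -2*⅓ = -⅔ ≈ -0.66667)
c(H, O) = -⅔ - H
o(a) = (-⅔ - a)/a
-41*(o(13) + 17) = -41*((-⅔ - 1*13)/13 + 17) = -41*((-⅔ - 13)/13 + 17) = -41*((1/13)*(-41/3) + 17) = -41*(-41/39 + 17) = -41*622/39 = -25502/39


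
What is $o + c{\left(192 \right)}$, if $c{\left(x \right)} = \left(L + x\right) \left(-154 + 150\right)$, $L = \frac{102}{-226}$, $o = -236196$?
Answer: $- \frac{26776728}{113} \approx -2.3696 \cdot 10^{5}$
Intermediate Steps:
$L = - \frac{51}{113}$ ($L = 102 \left(- \frac{1}{226}\right) = - \frac{51}{113} \approx -0.45133$)
$c{\left(x \right)} = \frac{204}{113} - 4 x$ ($c{\left(x \right)} = \left(- \frac{51}{113} + x\right) \left(-154 + 150\right) = \left(- \frac{51}{113} + x\right) \left(-4\right) = \frac{204}{113} - 4 x$)
$o + c{\left(192 \right)} = -236196 + \left(\frac{204}{113} - 768\right) = -236196 - \frac{86580}{113} = - \frac{26776728}{113}$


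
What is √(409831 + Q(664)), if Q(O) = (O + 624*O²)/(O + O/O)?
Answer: √7432493055/95 ≈ 907.49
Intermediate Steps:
Q(O) = (O + 624*O²)/(1 + O) (Q(O) = (O + 624*O²)/(O + 1) = (O + 624*O²)/(1 + O))
√(409831 + Q(664)) = √(409831 + 664*(1 + 624*664)/(1 + 664)) = √(409831 + 664*(1 + 414336)/665) = √(409831 + 664*(1/665)*414337) = √(409831 + 39302824/95) = √(78236769/95) = √7432493055/95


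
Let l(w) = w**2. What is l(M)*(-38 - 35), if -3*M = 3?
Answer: -73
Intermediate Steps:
M = -1 (M = -1/3*3 = -1)
l(M)*(-38 - 35) = (-1)**2*(-38 - 35) = 1*(-73) = -73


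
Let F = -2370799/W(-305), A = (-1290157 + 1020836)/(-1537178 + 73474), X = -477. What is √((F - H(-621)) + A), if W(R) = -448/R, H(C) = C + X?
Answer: I*√169325968946004884937/10245928 ≈ 1270.0*I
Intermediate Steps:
H(C) = -477 + C (H(C) = C - 477 = -477 + C)
A = 269321/1463704 (A = -269321/(-1463704) = -269321*(-1/1463704) = 269321/1463704 ≈ 0.18400)
F = -723093695/448 (F = -2370799/((-448/(-305))) = -2370799/((-448*(-1/305))) = -2370799/448/305 = -2370799*305/448 = -723093695/448 ≈ -1.6140e+6)
√((F - H(-621)) + A) = √((-723093695/448 - (-477 - 621)) + 269321/1463704) = √((-723093695/448 - 1*(-1098)) + 269321/1463704) = √((-723093695/448 + 1098) + 269321/1463704) = √(-722601791/448 + 269321/1463704) = √(-132209376404757/81967424) = I*√169325968946004884937/10245928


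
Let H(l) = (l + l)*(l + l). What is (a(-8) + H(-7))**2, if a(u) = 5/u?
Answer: 2442969/64 ≈ 38171.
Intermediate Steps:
H(l) = 4*l**2 (H(l) = (2*l)*(2*l) = 4*l**2)
(a(-8) + H(-7))**2 = (5/(-8) + 4*(-7)**2)**2 = (5*(-1/8) + 4*49)**2 = (-5/8 + 196)**2 = (1563/8)**2 = 2442969/64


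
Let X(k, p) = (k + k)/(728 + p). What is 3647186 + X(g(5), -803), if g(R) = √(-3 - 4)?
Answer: 3647186 - 2*I*√7/75 ≈ 3.6472e+6 - 0.070553*I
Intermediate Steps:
g(R) = I*√7 (g(R) = √(-7) = I*√7)
X(k, p) = 2*k/(728 + p) (X(k, p) = (2*k)/(728 + p) = 2*k/(728 + p))
3647186 + X(g(5), -803) = 3647186 + 2*(I*√7)/(728 - 803) = 3647186 + 2*(I*√7)/(-75) = 3647186 + 2*(I*√7)*(-1/75) = 3647186 - 2*I*√7/75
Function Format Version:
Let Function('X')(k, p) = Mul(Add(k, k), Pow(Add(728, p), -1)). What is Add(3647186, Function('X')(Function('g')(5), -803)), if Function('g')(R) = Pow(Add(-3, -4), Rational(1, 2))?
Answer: Add(3647186, Mul(Rational(-2, 75), I, Pow(7, Rational(1, 2)))) ≈ Add(3.6472e+6, Mul(-0.070553, I))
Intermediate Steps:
Function('g')(R) = Mul(I, Pow(7, Rational(1, 2))) (Function('g')(R) = Pow(-7, Rational(1, 2)) = Mul(I, Pow(7, Rational(1, 2))))
Function('X')(k, p) = Mul(2, k, Pow(Add(728, p), -1)) (Function('X')(k, p) = Mul(Mul(2, k), Pow(Add(728, p), -1)) = Mul(2, k, Pow(Add(728, p), -1)))
Add(3647186, Function('X')(Function('g')(5), -803)) = Add(3647186, Mul(2, Mul(I, Pow(7, Rational(1, 2))), Pow(Add(728, -803), -1))) = Add(3647186, Mul(2, Mul(I, Pow(7, Rational(1, 2))), Pow(-75, -1))) = Add(3647186, Mul(2, Mul(I, Pow(7, Rational(1, 2))), Rational(-1, 75))) = Add(3647186, Mul(Rational(-2, 75), I, Pow(7, Rational(1, 2))))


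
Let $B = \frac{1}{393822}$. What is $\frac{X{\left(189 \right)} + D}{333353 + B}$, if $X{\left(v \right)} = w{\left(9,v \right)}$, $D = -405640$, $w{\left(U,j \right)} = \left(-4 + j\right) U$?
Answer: $- \frac{159094242450}{131281745167} \approx -1.2119$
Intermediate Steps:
$B = \frac{1}{393822} \approx 2.5392 \cdot 10^{-6}$
$w{\left(U,j \right)} = U \left(-4 + j\right)$
$X{\left(v \right)} = -36 + 9 v$ ($X{\left(v \right)} = 9 \left(-4 + v\right) = -36 + 9 v$)
$\frac{X{\left(189 \right)} + D}{333353 + B} = \frac{\left(-36 + 9 \cdot 189\right) - 405640}{333353 + \frac{1}{393822}} = \frac{\left(-36 + 1701\right) - 405640}{\frac{131281745167}{393822}} = \left(1665 - 405640\right) \frac{393822}{131281745167} = \left(-403975\right) \frac{393822}{131281745167} = - \frac{159094242450}{131281745167}$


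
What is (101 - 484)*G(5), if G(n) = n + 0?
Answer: -1915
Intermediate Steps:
G(n) = n
(101 - 484)*G(5) = (101 - 484)*5 = -383*5 = -1915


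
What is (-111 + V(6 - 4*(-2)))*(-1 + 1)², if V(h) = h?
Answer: 0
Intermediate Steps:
(-111 + V(6 - 4*(-2)))*(-1 + 1)² = (-111 + (6 - 4*(-2)))*(-1 + 1)² = (-111 + (6 + 8))*0² = (-111 + 14)*0 = -97*0 = 0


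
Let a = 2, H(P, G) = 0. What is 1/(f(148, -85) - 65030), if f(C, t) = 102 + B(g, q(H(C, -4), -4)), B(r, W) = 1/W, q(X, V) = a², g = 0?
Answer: -4/259711 ≈ -1.5402e-5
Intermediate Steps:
q(X, V) = 4 (q(X, V) = 2² = 4)
f(C, t) = 409/4 (f(C, t) = 102 + 1/4 = 102 + ¼ = 409/4)
1/(f(148, -85) - 65030) = 1/(409/4 - 65030) = 1/(-259711/4) = -4/259711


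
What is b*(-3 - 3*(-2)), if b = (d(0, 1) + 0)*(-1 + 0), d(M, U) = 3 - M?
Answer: -9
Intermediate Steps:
b = -3 (b = ((3 - 1*0) + 0)*(-1 + 0) = ((3 + 0) + 0)*(-1) = (3 + 0)*(-1) = 3*(-1) = -3)
b*(-3 - 3*(-2)) = -3*(-3 - 3*(-2)) = -3*(-3 + 6) = -3*3 = -9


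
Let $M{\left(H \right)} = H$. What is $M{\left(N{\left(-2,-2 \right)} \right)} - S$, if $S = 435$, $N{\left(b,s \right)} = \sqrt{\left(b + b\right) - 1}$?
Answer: $-435 + i \sqrt{5} \approx -435.0 + 2.2361 i$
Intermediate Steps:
$N{\left(b,s \right)} = \sqrt{-1 + 2 b}$ ($N{\left(b,s \right)} = \sqrt{2 b - 1} = \sqrt{-1 + 2 b}$)
$M{\left(N{\left(-2,-2 \right)} \right)} - S = \sqrt{-1 + 2 \left(-2\right)} - 435 = \sqrt{-1 - 4} - 435 = \sqrt{-5} - 435 = i \sqrt{5} - 435 = -435 + i \sqrt{5}$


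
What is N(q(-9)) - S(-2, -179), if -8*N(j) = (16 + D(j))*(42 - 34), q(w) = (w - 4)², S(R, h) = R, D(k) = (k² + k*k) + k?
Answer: -57305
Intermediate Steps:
D(k) = k + 2*k² (D(k) = (k² + k²) + k = 2*k² + k = k + 2*k²)
q(w) = (-4 + w)²
N(j) = -16 - j*(1 + 2*j) (N(j) = -(16 + j*(1 + 2*j))*(42 - 34)/8 = -(16 + j*(1 + 2*j))*8/8 = -(128 + 8*j*(1 + 2*j))/8 = -16 - j*(1 + 2*j))
N(q(-9)) - S(-2, -179) = (-16 - (-4 - 9)²*(1 + 2*(-4 - 9)²)) - 1*(-2) = (-16 - 1*(-13)²*(1 + 2*(-13)²)) + 2 = (-16 - 1*169*(1 + 2*169)) + 2 = (-16 - 1*169*(1 + 338)) + 2 = (-16 - 1*169*339) + 2 = (-16 - 57291) + 2 = -57307 + 2 = -57305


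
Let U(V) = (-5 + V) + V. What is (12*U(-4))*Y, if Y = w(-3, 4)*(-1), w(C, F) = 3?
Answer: 468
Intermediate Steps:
U(V) = -5 + 2*V
Y = -3 (Y = 3*(-1) = -3)
(12*U(-4))*Y = (12*(-5 + 2*(-4)))*(-3) = (12*(-5 - 8))*(-3) = (12*(-13))*(-3) = -156*(-3) = 468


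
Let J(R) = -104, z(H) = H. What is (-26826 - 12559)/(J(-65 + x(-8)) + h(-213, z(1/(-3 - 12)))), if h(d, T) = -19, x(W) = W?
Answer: 39385/123 ≈ 320.20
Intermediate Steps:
(-26826 - 12559)/(J(-65 + x(-8)) + h(-213, z(1/(-3 - 12)))) = (-26826 - 12559)/(-104 - 19) = -39385/(-123) = -39385*(-1/123) = 39385/123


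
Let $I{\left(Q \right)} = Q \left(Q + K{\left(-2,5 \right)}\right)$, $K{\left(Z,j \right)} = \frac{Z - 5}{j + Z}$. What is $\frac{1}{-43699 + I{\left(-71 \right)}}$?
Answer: $- \frac{3}{115477} \approx -2.5979 \cdot 10^{-5}$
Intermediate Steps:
$K{\left(Z,j \right)} = \frac{-5 + Z}{Z + j}$
$I{\left(Q \right)} = Q \left(- \frac{7}{3} + Q\right)$ ($I{\left(Q \right)} = Q \left(Q + \frac{-5 - 2}{-2 + 5}\right) = Q \left(Q + \frac{1}{3} \left(-7\right)\right) = Q \left(Q - \frac{7}{3}\right) = Q \left(- \frac{7}{3} + Q\right)$)
$\frac{1}{-43699 + I{\left(-71 \right)}} = \frac{1}{-43699 + \frac{1}{3} \left(-71\right) \left(-7 + 3 \left(-71\right)\right)} = \frac{1}{-43699 + \frac{1}{3} \left(-71\right) \left(-7 - 213\right)} = \frac{1}{-43699 + \frac{1}{3} \left(-71\right) \left(-220\right)} = \frac{1}{-43699 + \frac{15620}{3}} = \frac{1}{- \frac{115477}{3}} = - \frac{3}{115477}$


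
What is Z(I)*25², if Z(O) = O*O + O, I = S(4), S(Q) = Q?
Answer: 12500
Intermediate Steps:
I = 4
Z(O) = O + O² (Z(O) = O² + O = O + O²)
Z(I)*25² = (4*(1 + 4))*25² = (4*5)*625 = 20*625 = 12500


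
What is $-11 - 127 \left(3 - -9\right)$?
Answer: $-1535$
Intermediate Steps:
$-11 - 127 \left(3 - -9\right) = -11 - 127 \left(3 + 9\right) = -11 - 1524 = -1535$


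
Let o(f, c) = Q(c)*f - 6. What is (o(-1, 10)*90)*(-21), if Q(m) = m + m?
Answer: 49140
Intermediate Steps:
Q(m) = 2*m
o(f, c) = -6 + 2*c*f (o(f, c) = (2*c)*f - 6 = 2*c*f - 6 = -6 + 2*c*f)
(o(-1, 10)*90)*(-21) = ((-6 + 2*10*(-1))*90)*(-21) = ((-6 - 20)*90)*(-21) = -26*90*(-21) = -2340*(-21) = 49140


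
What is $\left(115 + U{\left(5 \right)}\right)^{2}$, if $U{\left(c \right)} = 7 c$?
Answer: $22500$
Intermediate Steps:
$\left(115 + U{\left(5 \right)}\right)^{2} = \left(115 + 7 \cdot 5\right)^{2} = \left(115 + 35\right)^{2} = 150^{2} = 22500$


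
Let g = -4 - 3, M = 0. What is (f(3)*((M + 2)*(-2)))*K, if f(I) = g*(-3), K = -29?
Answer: 2436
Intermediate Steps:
g = -7
f(I) = 21 (f(I) = -7*(-3) = 21)
(f(3)*((M + 2)*(-2)))*K = (21*((0 + 2)*(-2)))*(-29) = (21*(2*(-2)))*(-29) = (21*(-4))*(-29) = -84*(-29) = 2436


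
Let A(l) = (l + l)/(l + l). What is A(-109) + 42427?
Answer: 42428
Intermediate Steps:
A(l) = 1 (A(l) = (2*l)/((2*l)) = (2*l)*(1/(2*l)) = 1)
A(-109) + 42427 = 1 + 42427 = 42428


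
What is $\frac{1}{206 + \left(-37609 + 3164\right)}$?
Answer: $- \frac{1}{34239} \approx -2.9206 \cdot 10^{-5}$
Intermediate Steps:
$\frac{1}{206 + \left(-37609 + 3164\right)} = \frac{1}{206 - 34445} = \frac{1}{-34239} = - \frac{1}{34239}$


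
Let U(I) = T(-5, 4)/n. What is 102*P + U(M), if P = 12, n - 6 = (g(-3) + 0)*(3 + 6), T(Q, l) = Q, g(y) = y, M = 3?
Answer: 25709/21 ≈ 1224.2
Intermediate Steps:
n = -21 (n = 6 + (-3 + 0)*(3 + 6) = 6 - 3*9 = 6 - 27 = -21)
U(I) = 5/21 (U(I) = -5/(-21) = -5*(-1/21) = 5/21)
102*P + U(M) = 102*12 + 5/21 = 1224 + 5/21 = 25709/21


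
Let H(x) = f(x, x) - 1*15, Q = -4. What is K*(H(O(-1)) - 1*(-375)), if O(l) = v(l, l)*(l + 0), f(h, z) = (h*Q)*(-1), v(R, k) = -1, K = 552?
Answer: 200928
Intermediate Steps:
f(h, z) = 4*h (f(h, z) = (h*(-4))*(-1) = -4*h*(-1) = 4*h)
O(l) = -l (O(l) = -(l + 0) = -l)
H(x) = -15 + 4*x (H(x) = 4*x - 1*15 = 4*x - 15 = -15 + 4*x)
K*(H(O(-1)) - 1*(-375)) = 552*((-15 + 4*(-1*(-1))) - 1*(-375)) = 552*((-15 + 4*1) + 375) = 552*((-15 + 4) + 375) = 552*(-11 + 375) = 552*364 = 200928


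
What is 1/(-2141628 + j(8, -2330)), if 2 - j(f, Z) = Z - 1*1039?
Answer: -1/2138257 ≈ -4.6767e-7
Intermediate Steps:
j(f, Z) = 1041 - Z (j(f, Z) = 2 - (Z - 1*1039) = 2 - (Z - 1039) = 2 - (-1039 + Z) = 2 + (1039 - Z) = 1041 - Z)
1/(-2141628 + j(8, -2330)) = 1/(-2141628 + (1041 - 1*(-2330))) = 1/(-2141628 + (1041 + 2330)) = 1/(-2141628 + 3371) = 1/(-2138257) = -1/2138257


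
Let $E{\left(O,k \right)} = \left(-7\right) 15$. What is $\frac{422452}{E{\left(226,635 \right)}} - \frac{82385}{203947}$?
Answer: $- \frac{86166468469}{21414435} \approx -4023.8$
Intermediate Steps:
$E{\left(O,k \right)} = -105$
$\frac{422452}{E{\left(226,635 \right)}} - \frac{82385}{203947} = \frac{422452}{-105} - \frac{82385}{203947} = 422452 \left(- \frac{1}{105}\right) - \frac{82385}{203947} = - \frac{422452}{105} - \frac{82385}{203947} = - \frac{86166468469}{21414435}$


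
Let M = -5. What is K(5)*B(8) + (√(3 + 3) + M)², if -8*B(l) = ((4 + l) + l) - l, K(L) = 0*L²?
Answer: (5 - √6)² ≈ 6.5051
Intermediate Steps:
K(L) = 0
B(l) = -½ - l/8 (B(l) = -(((4 + l) + l) - l)/8 = -((4 + 2*l) - l)/8 = -(4 + l)/8 = -½ - l/8)
K(5)*B(8) + (√(3 + 3) + M)² = 0*(-½ - ⅛*8) + (√(3 + 3) - 5)² = 0*(-½ - 1) + (√6 - 5)² = 0*(-3/2) + (-5 + √6)² = 0 + (-5 + √6)² = (-5 + √6)²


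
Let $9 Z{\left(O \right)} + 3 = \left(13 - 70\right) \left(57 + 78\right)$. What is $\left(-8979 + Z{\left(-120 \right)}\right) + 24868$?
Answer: $\frac{45101}{3} \approx 15034.0$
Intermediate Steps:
$Z{\left(O \right)} = - \frac{2566}{3}$ ($Z{\left(O \right)} = - \frac{1}{3} + \frac{\left(13 - 70\right) \left(57 + 78\right)}{9} = - \frac{1}{3} + \frac{\left(-57\right) 135}{9} = - \frac{1}{3} + \frac{1}{9} \left(-7695\right) = - \frac{1}{3} - 855 = - \frac{2566}{3}$)
$\left(-8979 + Z{\left(-120 \right)}\right) + 24868 = \left(-8979 - \frac{2566}{3}\right) + 24868 = - \frac{29503}{3} + 24868 = \frac{45101}{3}$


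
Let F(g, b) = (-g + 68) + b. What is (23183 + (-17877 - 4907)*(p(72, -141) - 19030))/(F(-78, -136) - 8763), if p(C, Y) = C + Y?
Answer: -435174799/8753 ≈ -49717.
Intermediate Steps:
F(g, b) = 68 + b - g (F(g, b) = (68 - g) + b = 68 + b - g)
(23183 + (-17877 - 4907)*(p(72, -141) - 19030))/(F(-78, -136) - 8763) = (23183 + (-17877 - 4907)*((72 - 141) - 19030))/((68 - 136 - 1*(-78)) - 8763) = (23183 - 22784*(-69 - 19030))/((68 - 136 + 78) - 8763) = (23183 - 22784*(-19099))/(10 - 8763) = (23183 + 435151616)/(-8753) = 435174799*(-1/8753) = -435174799/8753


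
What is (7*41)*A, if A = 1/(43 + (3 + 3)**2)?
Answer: 287/79 ≈ 3.6329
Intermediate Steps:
A = 1/79 (A = 1/(43 + 6**2) = 1/(43 + 36) = 1/79 ≈ 0.012658)
(7*41)*A = (7*41)*(1/79) = 287*(1/79) = 287/79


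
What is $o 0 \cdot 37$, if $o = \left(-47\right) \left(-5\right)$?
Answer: $0$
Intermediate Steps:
$o = 235$
$o 0 \cdot 37 = 235 \cdot 0 \cdot 37 = 235 \cdot 0 = 0$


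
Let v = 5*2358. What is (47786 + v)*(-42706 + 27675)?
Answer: -895486856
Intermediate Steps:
v = 11790
(47786 + v)*(-42706 + 27675) = (47786 + 11790)*(-42706 + 27675) = 59576*(-15031) = -895486856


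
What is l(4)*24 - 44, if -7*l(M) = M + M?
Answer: -500/7 ≈ -71.429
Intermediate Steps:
l(M) = -2*M/7 (l(M) = -(M + M)/7 = -2*M/7)
l(4)*24 - 44 = -2/7*4*24 - 44 = -8/7*24 - 44 = -192/7 - 44 = -500/7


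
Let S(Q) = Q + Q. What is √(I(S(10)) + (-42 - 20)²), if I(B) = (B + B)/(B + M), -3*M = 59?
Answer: 2*√991 ≈ 62.960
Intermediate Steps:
S(Q) = 2*Q
M = -59/3 (M = -⅓*59 = -59/3 ≈ -19.667)
I(B) = 2*B/(-59/3 + B) (I(B) = (B + B)/(B - 59/3) = (2*B)/(-59/3 + B) = 2*B/(-59/3 + B))
√(I(S(10)) + (-42 - 20)²) = √(6*(2*10)/(-59 + 3*(2*10)) + (-42 - 20)²) = √(6*20/(-59 + 3*20) + (-62)²) = √(6*20/(-59 + 60) + 3844) = √(6*20/1 + 3844) = √(6*20*1 + 3844) = √(120 + 3844) = √3964 = 2*√991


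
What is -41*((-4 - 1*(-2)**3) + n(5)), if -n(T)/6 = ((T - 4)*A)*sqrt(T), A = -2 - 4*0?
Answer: -164 - 492*sqrt(5) ≈ -1264.1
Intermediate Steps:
A = -2 (A = -2 + 0 = -2)
n(T) = -6*sqrt(T)*(8 - 2*T) (n(T) = -6*(T - 4)*(-2)*sqrt(T) = -6*(-4 + T)*(-2)*sqrt(T) = -6*(8 - 2*T)*sqrt(T) = -6*sqrt(T)*(8 - 2*T))
-41*((-4 - 1*(-2)**3) + n(5)) = -41*((-4 - 1*(-2)**3) + 12*sqrt(5)*(-4 + 5)) = -41*((-4 - 1*(-8)) + 12*sqrt(5)*1) = -41*((-4 + 8) + 12*sqrt(5)) = -41*(4 + 12*sqrt(5)) = -164 - 492*sqrt(5)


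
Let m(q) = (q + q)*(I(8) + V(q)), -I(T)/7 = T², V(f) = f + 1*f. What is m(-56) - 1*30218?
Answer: 32502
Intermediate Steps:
V(f) = 2*f (V(f) = f + f = 2*f)
I(T) = -7*T²
m(q) = 2*q*(-448 + 2*q) (m(q) = (q + q)*(-7*8² + 2*q) = (2*q)*(-7*64 + 2*q) = (2*q)*(-448 + 2*q) = 2*q*(-448 + 2*q))
m(-56) - 1*30218 = 4*(-56)*(-224 - 56) - 1*30218 = 4*(-56)*(-280) - 30218 = 62720 - 30218 = 32502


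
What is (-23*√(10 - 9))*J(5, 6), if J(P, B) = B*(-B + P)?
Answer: 138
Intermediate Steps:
J(P, B) = B*(P - B)
(-23*√(10 - 9))*J(5, 6) = (-23*√(10 - 9))*(6*(5 - 1*6)) = (-23*√1)*(6*(5 - 6)) = (-23*1)*(6*(-1)) = -23*(-6) = 138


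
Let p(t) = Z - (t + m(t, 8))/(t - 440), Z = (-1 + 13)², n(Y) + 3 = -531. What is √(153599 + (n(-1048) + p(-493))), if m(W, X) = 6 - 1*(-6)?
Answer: 2*√33341575107/933 ≈ 391.42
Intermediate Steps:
m(W, X) = 12 (m(W, X) = 6 + 6 = 12)
n(Y) = -534 (n(Y) = -3 - 531 = -534)
Z = 144 (Z = 12² = 144)
p(t) = 144 - (12 + t)/(-440 + t) (p(t) = 144 - (t + 12)/(t - 440) = 144 - (12 + t)/(-440 + t))
√(153599 + (n(-1048) + p(-493))) = √(153599 + (-534 + (-63372 + 143*(-493))/(-440 - 493))) = √(153599 + (-534 + (-63372 - 70499)/(-933))) = √(153599 + (-534 - 1/933*(-133871))) = √(153599 + (-534 + 133871/933)) = √(153599 - 364351/933) = √(142943516/933) = 2*√33341575107/933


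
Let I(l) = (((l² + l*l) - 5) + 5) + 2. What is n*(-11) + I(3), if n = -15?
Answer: 185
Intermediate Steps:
I(l) = 2 + 2*l² (I(l) = (((l² + l²) - 5) + 5) + 2 = ((2*l² - 5) + 5) + 2 = ((-5 + 2*l²) + 5) + 2 = 2*l² + 2 = 2 + 2*l²)
n*(-11) + I(3) = -15*(-11) + (2 + 2*3²) = 165 + (2 + 2*9) = 165 + (2 + 18) = 165 + 20 = 185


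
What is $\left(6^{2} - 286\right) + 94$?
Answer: $-156$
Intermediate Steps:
$\left(6^{2} - 286\right) + 94 = \left(36 - 286\right) + 94 = -250 + 94 = -156$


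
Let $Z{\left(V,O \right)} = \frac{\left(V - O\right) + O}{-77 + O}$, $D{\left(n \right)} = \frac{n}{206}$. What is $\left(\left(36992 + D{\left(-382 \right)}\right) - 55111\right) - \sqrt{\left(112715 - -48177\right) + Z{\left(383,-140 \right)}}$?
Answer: $- \frac{1866448}{103} - \frac{\sqrt{7576160277}}{217} \approx -18522.0$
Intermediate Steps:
$D{\left(n \right)} = \frac{n}{206}$ ($D{\left(n \right)} = n \frac{1}{206} = \frac{n}{206}$)
$Z{\left(V,O \right)} = \frac{V}{-77 + O}$
$\left(\left(36992 + D{\left(-382 \right)}\right) - 55111\right) - \sqrt{\left(112715 - -48177\right) + Z{\left(383,-140 \right)}} = \left(\left(36992 + \frac{1}{206} \left(-382\right)\right) - 55111\right) - \sqrt{\left(112715 - -48177\right) + \frac{383}{-77 - 140}} = \left(\left(36992 - \frac{191}{103}\right) - 55111\right) - \sqrt{\left(112715 + 48177\right) + \frac{383}{-217}} = \left(\frac{3809985}{103} - 55111\right) - \sqrt{160892 + 383 \left(- \frac{1}{217}\right)} = - \frac{1866448}{103} - \sqrt{160892 - \frac{383}{217}} = - \frac{1866448}{103} - \sqrt{\frac{34913181}{217}} = - \frac{1866448}{103} - \frac{\sqrt{7576160277}}{217}$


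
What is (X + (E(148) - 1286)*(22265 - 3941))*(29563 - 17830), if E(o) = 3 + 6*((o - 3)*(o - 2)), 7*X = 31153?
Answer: 189230582761377/7 ≈ 2.7033e+13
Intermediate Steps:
X = 31153/7 (X = (⅐)*31153 = 31153/7 ≈ 4450.4)
E(o) = 3 + 6*(-3 + o)*(-2 + o) (E(o) = 3 + 6*((-3 + o)*(-2 + o)) = 3 + 6*(-3 + o)*(-2 + o))
(X + (E(148) - 1286)*(22265 - 3941))*(29563 - 17830) = (31153/7 + ((39 - 30*148 + 6*148²) - 1286)*(22265 - 3941))*(29563 - 17830) = (31153/7 + ((39 - 4440 + 6*21904) - 1286)*18324)*11733 = (31153/7 + ((39 - 4440 + 131424) - 1286)*18324)*11733 = (31153/7 + (127023 - 1286)*18324)*11733 = (31153/7 + 125737*18324)*11733 = (31153/7 + 2304004788)*11733 = (16128064669/7)*11733 = 189230582761377/7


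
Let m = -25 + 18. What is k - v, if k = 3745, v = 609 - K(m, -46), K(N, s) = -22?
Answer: 3114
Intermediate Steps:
m = -7
v = 631 (v = 609 - 1*(-22) = 609 + 22 = 631)
k - v = 3745 - 1*631 = 3745 - 631 = 3114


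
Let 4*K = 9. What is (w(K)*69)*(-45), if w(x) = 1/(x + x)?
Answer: -690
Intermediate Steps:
K = 9/4 (K = (¼)*9 = 9/4 ≈ 2.2500)
w(x) = 1/(2*x)
(w(K)*69)*(-45) = ((1/(2*(9/4)))*69)*(-45) = (((½)*(4/9))*69)*(-45) = ((2/9)*69)*(-45) = (46/3)*(-45) = -690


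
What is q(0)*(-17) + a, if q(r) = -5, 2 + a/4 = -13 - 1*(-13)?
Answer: 77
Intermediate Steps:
a = -8 (a = -8 + 4*(-13 - 1*(-13)) = -8 + 4*(-13 + 13) = -8 + 4*0 = -8 + 0 = -8)
q(0)*(-17) + a = -5*(-17) - 8 = 85 - 8 = 77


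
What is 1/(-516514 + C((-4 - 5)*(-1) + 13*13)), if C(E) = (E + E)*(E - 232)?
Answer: -1/535738 ≈ -1.8666e-6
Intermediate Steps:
C(E) = 2*E*(-232 + E) (C(E) = (2*E)*(-232 + E) = 2*E*(-232 + E))
1/(-516514 + C((-4 - 5)*(-1) + 13*13)) = 1/(-516514 + 2*((-4 - 5)*(-1) + 13*13)*(-232 + ((-4 - 5)*(-1) + 13*13))) = 1/(-516514 + 2*(-9*(-1) + 169)*(-232 + (-9*(-1) + 169))) = 1/(-516514 + 2*(9 + 169)*(-232 + (9 + 169))) = 1/(-516514 + 2*178*(-232 + 178)) = 1/(-516514 + 2*178*(-54)) = 1/(-516514 - 19224) = 1/(-535738) = -1/535738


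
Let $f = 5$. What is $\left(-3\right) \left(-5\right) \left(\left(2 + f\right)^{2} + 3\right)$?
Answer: $780$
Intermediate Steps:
$\left(-3\right) \left(-5\right) \left(\left(2 + f\right)^{2} + 3\right) = \left(-3\right) \left(-5\right) \left(\left(2 + 5\right)^{2} + 3\right) = 15 \left(7^{2} + 3\right) = 15 \left(49 + 3\right) = 15 \cdot 52 = 780$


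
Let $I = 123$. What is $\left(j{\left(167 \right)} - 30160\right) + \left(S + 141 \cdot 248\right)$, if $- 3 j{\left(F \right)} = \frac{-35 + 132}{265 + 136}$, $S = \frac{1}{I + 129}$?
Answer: $\frac{485850269}{101052} \approx 4807.9$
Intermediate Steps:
$S = \frac{1}{252}$ ($S = \frac{1}{123 + 129} = \frac{1}{252} \approx 0.0039683$)
$j{\left(F \right)} = - \frac{97}{1203}$ ($j{\left(F \right)} = - \frac{\left(-35 + 132\right) \frac{1}{265 + 136}}{3} = - \frac{97 \cdot \frac{1}{401}}{3} = \left(- \frac{1}{3}\right) \frac{97}{401} = - \frac{97}{1203}$)
$\left(j{\left(167 \right)} - 30160\right) + \left(S + 141 \cdot 248\right) = \left(- \frac{97}{1203} - 30160\right) + \left(\frac{1}{252} + 141 \cdot 248\right) = - \frac{36282577}{1203} + \left(\frac{1}{252} + 34968\right) = - \frac{36282577}{1203} + \frac{8811937}{252} = \frac{485850269}{101052}$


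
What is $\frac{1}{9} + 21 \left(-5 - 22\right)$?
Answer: $- \frac{5102}{9} \approx -566.89$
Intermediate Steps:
$\frac{1}{9} + 21 \left(-5 - 22\right) = \frac{1}{9} + 21 \left(-27\right) = \frac{1}{9} - 567 = - \frac{5102}{9}$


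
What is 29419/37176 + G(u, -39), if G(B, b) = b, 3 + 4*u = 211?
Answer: -1420445/37176 ≈ -38.209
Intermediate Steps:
u = 52 (u = -¾ + (¼)*211 = -¾ + 211/4 = 52)
29419/37176 + G(u, -39) = 29419/37176 - 39 = -1420445/37176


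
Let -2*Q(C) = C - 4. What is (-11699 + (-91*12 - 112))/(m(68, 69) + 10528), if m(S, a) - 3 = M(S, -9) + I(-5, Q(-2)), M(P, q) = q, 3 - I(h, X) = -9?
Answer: -561/458 ≈ -1.2249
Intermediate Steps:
Q(C) = 2 - C/2 (Q(C) = -(C - 4)/2 = -(-4 + C)/2 = 2 - C/2)
I(h, X) = 12 (I(h, X) = 3 - 1*(-9) = 3 + 9 = 12)
m(S, a) = 6 (m(S, a) = 3 + (-9 + 12) = 3 + 3 = 6)
(-11699 + (-91*12 - 112))/(m(68, 69) + 10528) = (-11699 + (-91*12 - 112))/(6 + 10528) = (-11699 + (-1092 - 112))/10534 = (-11699 - 1204)*(1/10534) = -12903*1/10534 = -561/458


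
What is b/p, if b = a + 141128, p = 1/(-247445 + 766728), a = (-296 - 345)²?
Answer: 286648889547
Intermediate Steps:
a = 410881 (a = (-641)² = 410881)
p = 1/519283 ≈ 1.9257e-6
b = 552009 (b = 410881 + 141128 = 552009)
b/p = 552009/(1/519283) = 552009*519283 = 286648889547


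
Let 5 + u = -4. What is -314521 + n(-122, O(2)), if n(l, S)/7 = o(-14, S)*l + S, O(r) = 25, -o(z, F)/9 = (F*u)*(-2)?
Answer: 3144354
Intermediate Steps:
u = -9 (u = -5 - 4 = -9)
o(z, F) = -162*F (o(z, F) = -9*F*(-9)*(-2) = -9*(-9*F)*(-2) = -162*F)
n(l, S) = 7*S - 1134*S*l (n(l, S) = 7*((-162*S)*l + S) = 7*(-162*S*l + S) = 7*(S - 162*S*l) = 7*S - 1134*S*l)
-314521 + n(-122, O(2)) = -314521 + 7*25*(1 - 162*(-122)) = -314521 + 7*25*(1 + 19764) = -314521 + 7*25*19765 = -314521 + 3458875 = 3144354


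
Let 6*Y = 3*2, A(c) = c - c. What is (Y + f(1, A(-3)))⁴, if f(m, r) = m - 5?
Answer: 81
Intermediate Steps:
A(c) = 0
f(m, r) = -5 + m
Y = 1 (Y = (3*2)/6 = (⅙)*6 = 1)
(Y + f(1, A(-3)))⁴ = (1 + (-5 + 1))⁴ = (1 - 4)⁴ = (-3)⁴ = 81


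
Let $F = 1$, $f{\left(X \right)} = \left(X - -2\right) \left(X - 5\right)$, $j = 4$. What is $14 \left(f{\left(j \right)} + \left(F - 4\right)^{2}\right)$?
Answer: $42$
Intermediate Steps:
$f{\left(X \right)} = \left(-5 + X\right) \left(2 + X\right)$ ($f{\left(X \right)} = \left(X + 2\right) \left(-5 + X\right) = \left(2 + X\right) \left(-5 + X\right) = \left(-5 + X\right) \left(2 + X\right)$)
$14 \left(f{\left(j \right)} + \left(F - 4\right)^{2}\right) = 14 \left(\left(-10 + 4^{2} - 12\right) + \left(1 - 4\right)^{2}\right) = 14 \left(\left(-10 + 16 - 12\right) + \left(-3\right)^{2}\right) = 14 \left(-6 + 9\right) = 14 \cdot 3 = 42$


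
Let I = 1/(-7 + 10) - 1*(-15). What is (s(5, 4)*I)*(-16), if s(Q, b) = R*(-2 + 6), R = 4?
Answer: -11776/3 ≈ -3925.3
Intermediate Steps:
I = 46/3 (I = 1/3 + 15 = 46/3 ≈ 15.333)
s(Q, b) = 16 (s(Q, b) = 4*(-2 + 6) = 4*4 = 16)
(s(5, 4)*I)*(-16) = (16*(46/3))*(-16) = (736/3)*(-16) = -11776/3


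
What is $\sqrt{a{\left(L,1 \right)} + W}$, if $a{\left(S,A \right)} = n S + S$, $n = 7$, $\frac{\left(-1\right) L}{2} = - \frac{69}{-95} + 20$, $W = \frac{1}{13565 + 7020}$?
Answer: $\frac{i \sqrt{50728377783135}}{391115} \approx 18.21 i$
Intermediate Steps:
$W = \frac{1}{20585} \approx 4.8579 \cdot 10^{-5}$
$L = - \frac{3938}{95}$ ($L = - 2 \left(- \frac{69}{-95} + 20\right) = - 2 \left(\left(-69\right) \left(- \frac{1}{95}\right) + 20\right) = - 2 \left(\frac{69}{95} + 20\right) = \left(-2\right) \frac{1969}{95} = - \frac{3938}{95} \approx -41.453$)
$a{\left(S,A \right)} = 8 S$ ($a{\left(S,A \right)} = 7 S + S = 8 S$)
$\sqrt{a{\left(L,1 \right)} + W} = \sqrt{8 \left(- \frac{3938}{95}\right) + \frac{1}{20585}} = \sqrt{- \frac{31504}{95} + \frac{1}{20585}} = \sqrt{- \frac{129701949}{391115}} = \frac{i \sqrt{50728377783135}}{391115}$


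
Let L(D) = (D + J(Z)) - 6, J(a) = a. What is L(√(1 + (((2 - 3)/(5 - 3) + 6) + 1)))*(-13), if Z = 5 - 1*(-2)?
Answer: -13 - 13*√30/2 ≈ -48.602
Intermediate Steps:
Z = 7 (Z = 5 + 2 = 7)
L(D) = 1 + D (L(D) = (D + 7) - 6 = (7 + D) - 6 = 1 + D)
L(√(1 + (((2 - 3)/(5 - 3) + 6) + 1)))*(-13) = (1 + √(1 + (((2 - 3)/(5 - 3) + 6) + 1)))*(-13) = (1 + √(1 + ((-1/2 + 6) + 1)))*(-13) = (1 + √(1 + ((-1*½ + 6) + 1)))*(-13) = (1 + √(1 + ((-½ + 6) + 1)))*(-13) = (1 + √(1 + (11/2 + 1)))*(-13) = (1 + √(1 + 13/2))*(-13) = (1 + √(15/2))*(-13) = (1 + √30/2)*(-13) = -13 - 13*√30/2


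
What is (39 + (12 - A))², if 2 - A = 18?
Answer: 4489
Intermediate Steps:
A = -16 (A = 2 - 1*18 = 2 - 18 = -16)
(39 + (12 - A))² = (39 + (12 - 1*(-16)))² = (39 + (12 + 16))² = (39 + 28)² = 67² = 4489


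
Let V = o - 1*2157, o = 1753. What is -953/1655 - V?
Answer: 667667/1655 ≈ 403.42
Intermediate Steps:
V = -404 (V = 1753 - 1*2157 = 1753 - 2157 = -404)
-953/1655 - V = -953/1655 - 1*(-404) = -953*1/1655 + 404 = -953/1655 + 404 = 667667/1655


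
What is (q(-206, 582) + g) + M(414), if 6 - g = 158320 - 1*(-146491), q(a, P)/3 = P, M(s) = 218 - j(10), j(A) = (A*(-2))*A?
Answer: -302641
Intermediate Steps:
j(A) = -2*A² (j(A) = (-2*A)*A = -2*A²)
M(s) = 418 (M(s) = 218 - (-2)*10² = 218 - (-2)*100 = 218 - 1*(-200) = 218 + 200 = 418)
q(a, P) = 3*P
g = -304805 (g = 6 - (158320 - 1*(-146491)) = 6 - (158320 + 146491) = 6 - 1*304811 = 6 - 304811 = -304805)
(q(-206, 582) + g) + M(414) = (3*582 - 304805) + 418 = (1746 - 304805) + 418 = -303059 + 418 = -302641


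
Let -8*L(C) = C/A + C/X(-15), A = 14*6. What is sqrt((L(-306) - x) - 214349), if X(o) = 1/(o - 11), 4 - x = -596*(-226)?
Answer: I*sqrt(63230419)/28 ≈ 283.99*I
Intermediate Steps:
A = 84
x = -134692 (x = 4 - (-596)*(-226) = 4 - 1*134696 = 4 - 134696 = -134692)
X(o) = 1/(-11 + o)
L(C) = 2183*C/672 (L(C) = -(C/84 + C/(1/(-11 - 15)))/8 = -(C*(1/84) + C/(1/(-26)))/8 = -(C/84 + C/(-1/26))/8 = -(C/84 + C*(-26))/8 = -(C/84 - 26*C)/8 = -(-2183)*C/672 = 2183*C/672)
sqrt((L(-306) - x) - 214349) = sqrt(((2183/672)*(-306) - 1*(-134692)) - 214349) = sqrt((-111333/112 + 134692) - 214349) = sqrt(14974171/112 - 214349) = sqrt(-9032917/112) = I*sqrt(63230419)/28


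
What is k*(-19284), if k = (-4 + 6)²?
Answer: -77136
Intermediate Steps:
k = 4 (k = 2² = 4)
k*(-19284) = 4*(-19284) = -77136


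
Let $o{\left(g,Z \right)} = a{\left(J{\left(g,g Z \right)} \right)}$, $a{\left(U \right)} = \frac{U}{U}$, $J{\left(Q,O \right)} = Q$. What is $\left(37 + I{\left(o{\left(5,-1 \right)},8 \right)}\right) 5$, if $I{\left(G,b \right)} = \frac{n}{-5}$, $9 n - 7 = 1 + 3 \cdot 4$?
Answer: $\frac{1645}{9} \approx 182.78$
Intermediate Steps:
$n = \frac{20}{9}$ ($n = \frac{7}{9} + \frac{1 + 3 \cdot 4}{9} = \frac{7}{9} + \frac{1 + 12}{9} = \frac{7}{9} + \frac{1}{9} \cdot 13 = \frac{7}{9} + \frac{13}{9} = \frac{20}{9} \approx 2.2222$)
$a{\left(U \right)} = 1$
$o{\left(g,Z \right)} = 1$
$I{\left(G,b \right)} = - \frac{4}{9}$ ($I{\left(G,b \right)} = \frac{20}{9 \left(-5\right)} = \frac{20}{9} \left(- \frac{1}{5}\right) = - \frac{4}{9}$)
$\left(37 + I{\left(o{\left(5,-1 \right)},8 \right)}\right) 5 = \left(37 - \frac{4}{9}\right) 5 = \frac{329}{9} \cdot 5 = \frac{1645}{9}$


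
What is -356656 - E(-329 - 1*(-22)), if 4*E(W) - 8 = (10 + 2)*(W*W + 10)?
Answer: -639435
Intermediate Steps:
E(W) = 32 + 3*W² (E(W) = 2 + ((10 + 2)*(W*W + 10))/4 = 2 + (12*(W² + 10))/4 = 2 + (12*(10 + W²))/4 = 2 + (120 + 12*W²)/4 = 2 + (30 + 3*W²) = 32 + 3*W²)
-356656 - E(-329 - 1*(-22)) = -356656 - (32 + 3*(-329 - 1*(-22))²) = -356656 - (32 + 3*(-329 + 22)²) = -356656 - (32 + 3*(-307)²) = -356656 - (32 + 3*94249) = -356656 - (32 + 282747) = -356656 - 1*282779 = -356656 - 282779 = -639435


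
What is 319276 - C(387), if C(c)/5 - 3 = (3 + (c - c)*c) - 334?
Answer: 320916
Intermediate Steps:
C(c) = -1640 (C(c) = 15 + 5*((3 + (c - c)*c) - 334) = 15 + 5*((3 + 0*c) - 334) = 15 + 5*((3 + 0) - 334) = 15 + 5*(3 - 334) = 15 + 5*(-331) = 15 - 1655 = -1640)
319276 - C(387) = 319276 - 1*(-1640) = 319276 + 1640 = 320916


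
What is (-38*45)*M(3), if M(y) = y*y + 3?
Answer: -20520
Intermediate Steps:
M(y) = 3 + y² (M(y) = y² + 3 = 3 + y²)
(-38*45)*M(3) = (-38*45)*(3 + 3²) = -1710*(3 + 9) = -1710*12 = -20520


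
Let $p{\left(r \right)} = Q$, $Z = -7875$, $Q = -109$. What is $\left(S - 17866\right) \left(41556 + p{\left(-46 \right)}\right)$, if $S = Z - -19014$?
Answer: $-278813969$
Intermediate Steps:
$p{\left(r \right)} = -109$
$S = 11139$ ($S = -7875 - -19014 = -7875 + 19014 = 11139$)
$\left(S - 17866\right) \left(41556 + p{\left(-46 \right)}\right) = \left(11139 - 17866\right) \left(41556 - 109\right) = \left(-6727\right) 41447 = -278813969$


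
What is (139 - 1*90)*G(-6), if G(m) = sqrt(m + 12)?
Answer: 49*sqrt(6) ≈ 120.03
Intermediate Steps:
G(m) = sqrt(12 + m)
(139 - 1*90)*G(-6) = (139 - 1*90)*sqrt(12 - 6) = (139 - 90)*sqrt(6) = 49*sqrt(6)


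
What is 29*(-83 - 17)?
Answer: -2900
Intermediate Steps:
29*(-83 - 17) = 29*(-100) = -2900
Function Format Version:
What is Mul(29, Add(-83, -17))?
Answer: -2900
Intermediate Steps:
Mul(29, Add(-83, -17)) = Mul(29, -100) = -2900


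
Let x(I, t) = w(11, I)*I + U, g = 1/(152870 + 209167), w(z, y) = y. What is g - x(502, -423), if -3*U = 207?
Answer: -91209791594/362037 ≈ -2.5194e+5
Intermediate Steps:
g = 1/362037 ≈ 2.7621e-6
U = -69 (U = -1/3*207 = -69)
x(I, t) = -69 + I**2 (x(I, t) = I*I - 69 = I**2 - 69 = -69 + I**2)
g - x(502, -423) = 1/362037 - (-69 + 502**2) = 1/362037 - (-69 + 252004) = 1/362037 - 1*251935 = 1/362037 - 251935 = -91209791594/362037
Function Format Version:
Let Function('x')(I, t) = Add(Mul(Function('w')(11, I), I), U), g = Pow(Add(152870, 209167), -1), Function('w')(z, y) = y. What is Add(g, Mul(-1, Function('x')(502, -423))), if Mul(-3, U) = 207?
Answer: Rational(-91209791594, 362037) ≈ -2.5194e+5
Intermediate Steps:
g = Rational(1, 362037) (g = Pow(362037, -1) = Rational(1, 362037) ≈ 2.7621e-6)
U = -69 (U = Mul(Rational(-1, 3), 207) = -69)
Function('x')(I, t) = Add(-69, Pow(I, 2)) (Function('x')(I, t) = Add(Mul(I, I), -69) = Add(Pow(I, 2), -69) = Add(-69, Pow(I, 2)))
Add(g, Mul(-1, Function('x')(502, -423))) = Add(Rational(1, 362037), Mul(-1, Add(-69, Pow(502, 2)))) = Add(Rational(1, 362037), Mul(-1, Add(-69, 252004))) = Add(Rational(1, 362037), Mul(-1, 251935)) = Add(Rational(1, 362037), -251935) = Rational(-91209791594, 362037)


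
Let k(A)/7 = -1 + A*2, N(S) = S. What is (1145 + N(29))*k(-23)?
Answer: -386246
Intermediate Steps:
k(A) = -7 + 14*A (k(A) = 7*(-1 + A*2) = 7*(-1 + 2*A) = -7 + 14*A)
(1145 + N(29))*k(-23) = (1145 + 29)*(-7 + 14*(-23)) = 1174*(-7 - 322) = 1174*(-329) = -386246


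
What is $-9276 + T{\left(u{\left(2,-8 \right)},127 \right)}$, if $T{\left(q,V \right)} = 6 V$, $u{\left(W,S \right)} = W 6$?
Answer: $-8514$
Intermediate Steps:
$u{\left(W,S \right)} = 6 W$
$-9276 + T{\left(u{\left(2,-8 \right)},127 \right)} = -9276 + 6 \cdot 127 = -9276 + 762 = -8514$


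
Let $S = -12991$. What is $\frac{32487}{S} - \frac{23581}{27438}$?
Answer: $- \frac{1197719077}{356447058} \approx -3.3602$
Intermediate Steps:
$\frac{32487}{S} - \frac{23581}{27438} = \frac{32487}{-12991} - \frac{23581}{27438} = 32487 \left(- \frac{1}{12991}\right) - \frac{23581}{27438} = - \frac{32487}{12991} - \frac{23581}{27438} = - \frac{1197719077}{356447058}$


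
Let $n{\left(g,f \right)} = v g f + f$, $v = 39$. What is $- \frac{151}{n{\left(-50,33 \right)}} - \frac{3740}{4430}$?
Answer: $- \frac{23987665}{28492431} \approx -0.8419$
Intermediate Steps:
$n{\left(g,f \right)} = f + 39 f g$ ($n{\left(g,f \right)} = 39 g f + f = 39 f g + f = f + 39 f g$)
$- \frac{151}{n{\left(-50,33 \right)}} - \frac{3740}{4430} = - \frac{151}{33 \left(1 + 39 \left(-50\right)\right)} - \frac{3740}{4430} = - \frac{151}{33 \left(1 - 1950\right)} - \frac{374}{443} = - \frac{151}{33 \left(-1949\right)} - \frac{374}{443} = - \frac{151}{-64317} - \frac{374}{443} = \left(-151\right) \left(- \frac{1}{64317}\right) - \frac{374}{443} = \frac{151}{64317} - \frac{374}{443} = - \frac{23987665}{28492431}$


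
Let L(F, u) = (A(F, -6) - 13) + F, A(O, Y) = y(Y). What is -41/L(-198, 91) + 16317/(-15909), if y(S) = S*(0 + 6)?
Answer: -1126010/1309841 ≈ -0.85965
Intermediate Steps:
y(S) = 6*S (y(S) = S*6 = 6*S)
A(O, Y) = 6*Y
L(F, u) = -49 + F (L(F, u) = (6*(-6) - 13) + F = (-36 - 13) + F = -49 + F)
-41/L(-198, 91) + 16317/(-15909) = -41/(-49 - 198) + 16317/(-15909) = -41/(-247) + 16317*(-1/15909) = -41*(-1/247) - 5439/5303 = 41/247 - 5439/5303 = -1126010/1309841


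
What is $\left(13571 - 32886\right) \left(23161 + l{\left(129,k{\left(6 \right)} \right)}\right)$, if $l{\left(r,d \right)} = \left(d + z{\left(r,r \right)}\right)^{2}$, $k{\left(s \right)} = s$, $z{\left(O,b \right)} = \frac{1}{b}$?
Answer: $- \frac{7456030884190}{16641} \approx -4.4805 \cdot 10^{8}$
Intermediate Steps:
$l{\left(r,d \right)} = \left(d + \frac{1}{r}\right)^{2}$
$\left(13571 - 32886\right) \left(23161 + l{\left(129,k{\left(6 \right)} \right)}\right) = \left(13571 - 32886\right) \left(23161 + \frac{\left(1 + 6 \cdot 129\right)^{2}}{16641}\right) = - 19315 \left(23161 + \frac{\left(1 + 774\right)^{2}}{16641}\right) = - 19315 \left(23161 + \frac{775^{2}}{16641}\right) = - 19315 \left(23161 + \frac{1}{16641} \cdot 600625\right) = - 19315 \left(23161 + \frac{600625}{16641}\right) = \left(-19315\right) \frac{386022826}{16641} = - \frac{7456030884190}{16641}$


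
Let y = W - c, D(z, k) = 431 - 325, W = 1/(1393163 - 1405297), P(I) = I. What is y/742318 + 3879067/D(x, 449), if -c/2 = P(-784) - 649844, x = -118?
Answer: 329605609202629/9007286612 ≈ 36593.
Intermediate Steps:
W = -1/12134 (W = 1/(-12134) = -1/12134 ≈ -8.2413e-5)
c = 1301256 (c = -2*(-784 - 649844) = -2*(-650628) = 1301256)
D(z, k) = 106
y = -15789440305/12134 (y = -1/12134 - 1*1301256 = -1/12134 - 1301256 = -15789440305/12134 ≈ -1.3013e+6)
y/742318 + 3879067/D(x, 449) = -15789440305/12134/742318 + 3879067/106 = -15789440305/12134*1/742318 + 3879067*(1/106) = -15789440305/9007286612 + 3879067/106 = 329605609202629/9007286612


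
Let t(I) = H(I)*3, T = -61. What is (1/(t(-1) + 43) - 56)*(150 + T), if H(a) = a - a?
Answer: -214223/43 ≈ -4981.9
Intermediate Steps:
H(a) = 0
t(I) = 0 (t(I) = 0*3 = 0)
(1/(t(-1) + 43) - 56)*(150 + T) = (1/(0 + 43) - 56)*(150 - 61) = (1/43 - 56)*89 = -2407/43*89 = -214223/43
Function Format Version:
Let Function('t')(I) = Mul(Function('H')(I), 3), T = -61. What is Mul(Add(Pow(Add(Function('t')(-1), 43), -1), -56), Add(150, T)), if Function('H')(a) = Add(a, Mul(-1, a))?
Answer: Rational(-214223, 43) ≈ -4981.9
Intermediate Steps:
Function('H')(a) = 0
Function('t')(I) = 0 (Function('t')(I) = Mul(0, 3) = 0)
Mul(Add(Pow(Add(Function('t')(-1), 43), -1), -56), Add(150, T)) = Mul(Add(Pow(Add(0, 43), -1), -56), Add(150, -61)) = Mul(Add(Pow(43, -1), -56), 89) = Mul(Add(Rational(1, 43), -56), 89) = Mul(Rational(-2407, 43), 89) = Rational(-214223, 43)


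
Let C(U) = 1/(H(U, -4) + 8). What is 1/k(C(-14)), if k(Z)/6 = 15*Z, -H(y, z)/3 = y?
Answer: 5/9 ≈ 0.55556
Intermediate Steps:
H(y, z) = -3*y
C(U) = 1/(8 - 3*U) (C(U) = 1/(-3*U + 8) = 1/(8 - 3*U))
k(Z) = 90*Z (k(Z) = 6*(15*Z) = 90*Z)
1/k(C(-14)) = 1/(90*(-1/(-8 + 3*(-14)))) = 1/(90*(-1/(-8 - 42))) = 1/(90*(-1/(-50))) = 1/(90*(-1*(-1/50))) = 1/(90*(1/50)) = 1/(9/5) = 5/9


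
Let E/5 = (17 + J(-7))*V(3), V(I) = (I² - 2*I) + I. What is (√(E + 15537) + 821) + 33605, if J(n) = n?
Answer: 34426 + √15837 ≈ 34552.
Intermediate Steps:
V(I) = I² - I
E = 300 (E = 5*((17 - 7)*(3*(-1 + 3))) = 5*(10*(3*2)) = 5*(10*6) = 5*60 = 300)
(√(E + 15537) + 821) + 33605 = (√(300 + 15537) + 821) + 33605 = (√15837 + 821) + 33605 = (821 + √15837) + 33605 = 34426 + √15837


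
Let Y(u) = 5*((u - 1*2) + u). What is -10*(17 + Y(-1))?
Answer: 30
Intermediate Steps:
Y(u) = -10 + 10*u (Y(u) = 5*((u - 2) + u) = 5*((-2 + u) + u) = 5*(-2 + 2*u) = -10 + 10*u)
-10*(17 + Y(-1)) = -10*(17 + (-10 + 10*(-1))) = -10*(17 + (-10 - 10)) = -10*(17 - 20) = -10*(-3) = 30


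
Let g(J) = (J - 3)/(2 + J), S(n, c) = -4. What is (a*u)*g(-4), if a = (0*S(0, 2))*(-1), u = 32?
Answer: 0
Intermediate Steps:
g(J) = (-3 + J)/(2 + J)
a = 0 (a = (0*(-4))*(-1) = 0*(-1) = 0)
(a*u)*g(-4) = (0*32)*((-3 - 4)/(2 - 4)) = 0*(-7/(-2)) = 0*(-½*(-7)) = 0*(7/2) = 0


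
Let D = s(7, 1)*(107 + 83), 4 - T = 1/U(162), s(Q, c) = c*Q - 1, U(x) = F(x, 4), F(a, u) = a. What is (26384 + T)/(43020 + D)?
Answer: 854971/1430784 ≈ 0.59755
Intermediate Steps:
U(x) = x
s(Q, c) = -1 + Q*c (s(Q, c) = Q*c - 1 = -1 + Q*c)
T = 647/162 (T = 4 - 1/162 = 647/162 ≈ 3.9938)
D = 1140 (D = (-1 + 7*1)*(107 + 83) = (-1 + 7)*190 = 6*190 = 1140)
(26384 + T)/(43020 + D) = (26384 + 647/162)/(43020 + 1140) = (4274855/162)/44160 = (4274855/162)*(1/44160) = 854971/1430784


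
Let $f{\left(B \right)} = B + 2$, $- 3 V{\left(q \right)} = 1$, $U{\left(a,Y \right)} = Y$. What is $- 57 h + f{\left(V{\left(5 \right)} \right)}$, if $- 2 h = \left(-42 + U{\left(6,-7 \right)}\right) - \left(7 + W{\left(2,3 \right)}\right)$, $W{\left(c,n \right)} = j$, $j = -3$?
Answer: $- \frac{9053}{6} \approx -1508.8$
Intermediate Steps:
$W{\left(c,n \right)} = -3$
$V{\left(q \right)} = - \frac{1}{3}$ ($V{\left(q \right)} = \left(- \frac{1}{3}\right) 1 = - \frac{1}{3}$)
$h = \frac{53}{2}$ ($h = - \frac{\left(-42 - 7\right) - 4}{2} = - \frac{-49 + \left(-7 + 3\right)}{2} = - \frac{-49 - 4}{2} = \left(- \frac{1}{2}\right) \left(-53\right) = \frac{53}{2} \approx 26.5$)
$f{\left(B \right)} = 2 + B$
$- 57 h + f{\left(V{\left(5 \right)} \right)} = \left(-57\right) \frac{53}{2} + \left(2 - \frac{1}{3}\right) = - \frac{3021}{2} + \frac{5}{3} = - \frac{9053}{6}$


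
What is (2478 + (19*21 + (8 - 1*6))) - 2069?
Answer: 810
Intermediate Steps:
(2478 + (19*21 + (8 - 1*6))) - 2069 = (2478 + (399 + (8 - 6))) - 2069 = (2478 + (399 + 2)) - 2069 = (2478 + 401) - 2069 = 2879 - 2069 = 810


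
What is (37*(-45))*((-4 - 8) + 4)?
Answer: 13320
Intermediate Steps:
(37*(-45))*((-4 - 8) + 4) = -1665*(-12 + 4) = -1665*(-8) = 13320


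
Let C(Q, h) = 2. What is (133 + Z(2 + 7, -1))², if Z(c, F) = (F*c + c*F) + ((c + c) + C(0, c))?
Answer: 18225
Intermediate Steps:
Z(c, F) = 2 + 2*c + 2*F*c (Z(c, F) = (F*c + c*F) + ((c + c) + 2) = (F*c + F*c) + (2*c + 2) = 2*F*c + (2 + 2*c) = 2 + 2*c + 2*F*c)
(133 + Z(2 + 7, -1))² = (133 + (2 + 2*(2 + 7) + 2*(-1)*(2 + 7)))² = (133 + (2 + 2*9 + 2*(-1)*9))² = (133 + (2 + 18 - 18))² = (133 + 2)² = 135² = 18225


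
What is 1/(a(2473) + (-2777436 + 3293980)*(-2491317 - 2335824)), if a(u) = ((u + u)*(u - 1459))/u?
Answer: -1/2493430718676 ≈ -4.0105e-13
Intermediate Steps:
a(u) = -2918 + 2*u (a(u) = ((2*u)*(-1459 + u))/u = (2*u*(-1459 + u))/u = -2918 + 2*u)
1/(a(2473) + (-2777436 + 3293980)*(-2491317 - 2335824)) = 1/((-2918 + 2*2473) + (-2777436 + 3293980)*(-2491317 - 2335824)) = 1/((-2918 + 4946) + 516544*(-4827141)) = 1/(2028 - 2493430720704) = 1/(-2493430718676) = -1/2493430718676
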